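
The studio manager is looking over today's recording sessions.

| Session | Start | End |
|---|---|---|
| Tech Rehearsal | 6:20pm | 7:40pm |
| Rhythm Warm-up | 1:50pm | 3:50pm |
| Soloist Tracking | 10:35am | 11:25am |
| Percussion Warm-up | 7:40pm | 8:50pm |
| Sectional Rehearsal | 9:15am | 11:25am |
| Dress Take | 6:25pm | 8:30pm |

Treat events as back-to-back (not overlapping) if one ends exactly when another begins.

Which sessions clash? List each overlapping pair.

Dress Take & Percussion Warm-up, Dress Take & Tech Rehearsal, Sectional Rehearsal & Soloist Tracking

Check each pair: they overlap iff neither finishes before the other starts.
Sorted by start: Sectional Rehearsal, Soloist Tracking, Rhythm Warm-up, Tech Rehearsal, Dress Take, Percussion Warm-up.
Soloist Tracking starts before Sectional Rehearsal ends → Sectional Rehearsal and Soloist Tracking overlap.
Rhythm Warm-up starts after Sectional Rehearsal ends — done with Sectional Rehearsal.
Rhythm Warm-up starts after Soloist Tracking ends — done with Soloist Tracking.
Tech Rehearsal starts after Rhythm Warm-up ends — done with Rhythm Warm-up.
Dress Take starts before Tech Rehearsal ends → Tech Rehearsal and Dress Take overlap.
Percussion Warm-up starts exactly when Tech Rehearsal ends (back-to-back, no overlap).
Percussion Warm-up starts before Dress Take ends → Dress Take and Percussion Warm-up overlap.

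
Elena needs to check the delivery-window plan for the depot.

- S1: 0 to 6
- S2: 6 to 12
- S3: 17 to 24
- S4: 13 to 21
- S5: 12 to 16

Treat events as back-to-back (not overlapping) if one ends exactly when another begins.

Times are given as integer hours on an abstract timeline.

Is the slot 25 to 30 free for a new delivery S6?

S1: ends 6 at or before S6 starts 25 → clear.
S2: ends 12 at or before S6 starts 25 → clear.
S5: ends 16 at or before S6 starts 25 → clear.
S4: ends 21 at or before S6 starts 25 → clear.
S3: ends 24 at or before S6 starts 25 → clear.

Yes — the slot is free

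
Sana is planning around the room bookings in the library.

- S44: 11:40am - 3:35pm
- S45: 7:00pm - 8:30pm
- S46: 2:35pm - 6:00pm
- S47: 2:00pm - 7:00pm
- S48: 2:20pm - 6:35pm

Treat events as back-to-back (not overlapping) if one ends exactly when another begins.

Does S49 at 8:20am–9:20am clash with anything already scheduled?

S44: starts 11:40am at or after S49 ends 9:20am → clear.
S47: starts 2:00pm at or after S49 ends 9:20am → clear.
S48: starts 2:20pm at or after S49 ends 9:20am → clear.
S46: starts 2:35pm at or after S49 ends 9:20am → clear.
S45: starts 7:00pm at or after S49 ends 9:20am → clear.

No — it doesn't clash with anything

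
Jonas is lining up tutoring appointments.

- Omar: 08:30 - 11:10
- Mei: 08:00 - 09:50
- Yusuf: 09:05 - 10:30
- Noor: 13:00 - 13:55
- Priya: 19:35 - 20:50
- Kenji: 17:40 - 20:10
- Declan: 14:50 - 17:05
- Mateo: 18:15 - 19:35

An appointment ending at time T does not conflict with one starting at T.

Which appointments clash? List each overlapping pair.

Kenji & Mateo, Kenji & Priya, Mei & Omar, Mei & Yusuf, Omar & Yusuf

Two intervals overlap when each starts before the other ends.
Sorted by start: Mei, Omar, Yusuf, Noor, Declan, Kenji, Mateo, Priya.
Omar starts before Mei ends → Mei and Omar overlap.
Yusuf starts before Mei ends → Mei and Yusuf overlap.
Noor starts after Mei ends — done with Mei.
Yusuf starts before Omar ends → Omar and Yusuf overlap.
Noor starts after Omar ends — done with Omar.
Noor starts after Yusuf ends — done with Yusuf.
Declan starts after Noor ends — done with Noor.
Kenji starts after Declan ends — done with Declan.
Mateo starts before Kenji ends → Kenji and Mateo overlap.
Priya starts before Kenji ends → Kenji and Priya overlap.
Priya starts exactly when Mateo ends (back-to-back, no overlap).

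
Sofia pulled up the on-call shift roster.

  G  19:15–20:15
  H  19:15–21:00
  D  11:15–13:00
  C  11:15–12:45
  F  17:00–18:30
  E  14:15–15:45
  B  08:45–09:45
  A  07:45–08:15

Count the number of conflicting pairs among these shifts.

Check each pair: they overlap iff neither finishes before the other starts.
Sorted by start: A, B, C, D, E, F, G, H.
B starts after A ends; A is clear from here.
C starts after B ends; B is clear from here.
D starts before C ends → C and D overlap.
E starts after C ends; C is clear from here.
E starts after D ends; D is clear from here.
F starts after E ends; E is clear from here.
G starts after F ends; F is clear from here.
H starts before G ends → G and H overlap.
Overlapping pairs: C & D, G & H — 2 in total.

2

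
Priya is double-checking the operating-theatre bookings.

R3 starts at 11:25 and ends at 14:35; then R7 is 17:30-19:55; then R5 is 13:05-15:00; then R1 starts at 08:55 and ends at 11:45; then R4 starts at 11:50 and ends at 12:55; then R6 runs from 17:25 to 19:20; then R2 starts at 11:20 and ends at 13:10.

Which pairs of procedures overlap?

R1 & R2, R1 & R3, R2 & R3, R2 & R4, R2 & R5, R3 & R4, R3 & R5, R6 & R7

Sorted by start: R1, R2, R3, R4, R5, R6, R7.
R2 starts before R1 ends → R1 and R2 overlap.
R3 starts before R1 ends → R1 and R3 overlap.
R4 starts after R1 ends, so nothing later overlaps R1 either.
R3 starts before R2 ends → R2 and R3 overlap.
R4 starts before R2 ends → R2 and R4 overlap.
R5 starts before R2 ends → R2 and R5 overlap.
R6 starts after R2 ends, so nothing later overlaps R2 either.
R4 starts before R3 ends → R3 and R4 overlap.
R5 starts before R3 ends → R3 and R5 overlap.
R6 starts after R3 ends, so nothing later overlaps R3 either.
R5 starts after R4 ends, so nothing later overlaps R4 either.
R6 starts after R5 ends, so nothing later overlaps R5 either.
R7 starts before R6 ends → R6 and R7 overlap.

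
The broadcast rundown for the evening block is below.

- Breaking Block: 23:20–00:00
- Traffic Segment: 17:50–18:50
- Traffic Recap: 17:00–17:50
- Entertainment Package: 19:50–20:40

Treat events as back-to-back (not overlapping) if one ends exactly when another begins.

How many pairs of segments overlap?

0

Sorted by start: Traffic Recap, Traffic Segment, Entertainment Package, Breaking Block.
Traffic Segment starts exactly when Traffic Recap ends (back-to-back, no overlap); Traffic Recap is clear from here.
Entertainment Package starts after Traffic Segment ends; Traffic Segment is clear from here.
Breaking Block starts after Entertainment Package ends.
No pair overlaps.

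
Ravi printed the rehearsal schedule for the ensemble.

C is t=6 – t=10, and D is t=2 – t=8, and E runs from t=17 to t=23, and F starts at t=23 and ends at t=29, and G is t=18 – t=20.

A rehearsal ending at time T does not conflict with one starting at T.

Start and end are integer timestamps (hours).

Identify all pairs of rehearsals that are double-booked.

C & D, E & G

Sorted by start: D, C, E, G, F.
C starts before D ends → D and C overlap.
E starts after D ends — done with D.
E starts after C ends — done with C.
G starts before E ends → E and G overlap.
F starts exactly when E ends (back-to-back, no overlap).
F starts after G ends.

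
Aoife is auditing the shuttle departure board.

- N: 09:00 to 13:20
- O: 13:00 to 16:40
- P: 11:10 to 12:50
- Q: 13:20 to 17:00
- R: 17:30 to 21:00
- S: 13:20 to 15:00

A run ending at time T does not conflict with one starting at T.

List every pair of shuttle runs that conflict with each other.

N & O, N & P, O & Q, O & S, Q & S

Sorted by start: N, P, O, Q, S, R.
P starts before N ends → N and P overlap.
O starts before N ends → N and O overlap.
Q starts exactly when N ends (back-to-back, no overlap), so N has no further overlaps.
O starts after P ends, so P has no further overlaps.
Q starts before O ends → O and Q overlap.
S starts before O ends → O and S overlap.
R starts after O ends.
S starts before Q ends → Q and S overlap.
R starts after Q ends.
R starts after S ends.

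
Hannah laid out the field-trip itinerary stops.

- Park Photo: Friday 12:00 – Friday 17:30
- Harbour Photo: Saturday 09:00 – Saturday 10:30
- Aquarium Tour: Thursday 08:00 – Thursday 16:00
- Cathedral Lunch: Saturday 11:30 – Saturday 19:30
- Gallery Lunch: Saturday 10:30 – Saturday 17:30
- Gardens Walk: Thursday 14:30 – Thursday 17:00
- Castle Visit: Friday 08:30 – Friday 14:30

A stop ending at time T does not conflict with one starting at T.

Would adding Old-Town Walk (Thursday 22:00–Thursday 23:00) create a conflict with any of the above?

Aquarium Tour: ends Thursday 16:00 at or before Old-Town Walk starts Thursday 22:00 → clear.
Gardens Walk: ends Thursday 17:00 at or before Old-Town Walk starts Thursday 22:00 → clear.
Castle Visit: starts Friday 08:30 at or after Old-Town Walk ends Thursday 23:00 → clear.
Park Photo: starts Friday 12:00 at or after Old-Town Walk ends Thursday 23:00 → clear.
Harbour Photo: starts Saturday 09:00 at or after Old-Town Walk ends Thursday 23:00 → clear.
Gallery Lunch: starts Saturday 10:30 at or after Old-Town Walk ends Thursday 23:00 → clear.
Cathedral Lunch: starts Saturday 11:30 at or after Old-Town Walk ends Thursday 23:00 → clear.

No — it doesn't clash with anything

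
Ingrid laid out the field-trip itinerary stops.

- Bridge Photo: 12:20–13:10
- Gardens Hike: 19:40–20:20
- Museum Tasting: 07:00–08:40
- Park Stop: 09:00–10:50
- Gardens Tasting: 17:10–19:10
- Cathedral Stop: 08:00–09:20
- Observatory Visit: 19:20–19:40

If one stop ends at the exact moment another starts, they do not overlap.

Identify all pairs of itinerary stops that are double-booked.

Two intervals overlap when each starts before the other ends.
Sorted by start: Museum Tasting, Cathedral Stop, Park Stop, Bridge Photo, Gardens Tasting, Observatory Visit, Gardens Hike.
Cathedral Stop starts before Museum Tasting ends → Museum Tasting and Cathedral Stop overlap.
Park Stop starts after Museum Tasting ends; Museum Tasting is clear from here.
Park Stop starts before Cathedral Stop ends → Cathedral Stop and Park Stop overlap.
Bridge Photo starts after Cathedral Stop ends; Cathedral Stop is clear from here.
Bridge Photo starts after Park Stop ends; Park Stop is clear from here.
Gardens Tasting starts after Bridge Photo ends; Bridge Photo is clear from here.
Observatory Visit starts after Gardens Tasting ends; Gardens Tasting is clear from here.
Gardens Hike starts exactly when Observatory Visit ends (back-to-back, no overlap).

Cathedral Stop & Museum Tasting, Cathedral Stop & Park Stop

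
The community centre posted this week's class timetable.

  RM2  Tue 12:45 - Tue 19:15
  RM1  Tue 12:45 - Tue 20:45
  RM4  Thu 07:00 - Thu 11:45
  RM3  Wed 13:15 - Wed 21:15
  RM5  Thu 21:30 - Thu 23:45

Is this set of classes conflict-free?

Check each pair: they overlap iff neither finishes before the other starts.
Sorted by start: RM1, RM2, RM3, RM4, RM5.
RM2 starts before RM1 ends → RM1 and RM2 overlap.
That's a conflict, so the schedule is not conflict-free.

No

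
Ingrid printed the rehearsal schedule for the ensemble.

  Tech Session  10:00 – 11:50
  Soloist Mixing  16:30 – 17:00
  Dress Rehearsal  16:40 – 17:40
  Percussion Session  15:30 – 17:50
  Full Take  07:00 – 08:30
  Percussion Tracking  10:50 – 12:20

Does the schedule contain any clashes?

Check each pair: they overlap iff neither finishes before the other starts.
Sorted by start: Full Take, Tech Session, Percussion Tracking, Percussion Session, Soloist Mixing, Dress Rehearsal.
Tech Session starts after Full Take ends — done with Full Take.
Percussion Tracking starts before Tech Session ends → Tech Session and Percussion Tracking overlap.
That's a conflict, so the schedule is not conflict-free.

Yes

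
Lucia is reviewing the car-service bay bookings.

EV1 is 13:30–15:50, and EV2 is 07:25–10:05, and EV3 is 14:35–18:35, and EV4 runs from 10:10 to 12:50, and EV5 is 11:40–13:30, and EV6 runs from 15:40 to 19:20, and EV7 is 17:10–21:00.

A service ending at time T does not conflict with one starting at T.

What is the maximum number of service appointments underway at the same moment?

Sort all start/end points and keep a running count:
07:25 start EV2 → 1
10:05 end EV2 → 0
10:10 start EV4 → 1
11:40 start EV5 → 2
12:50 end EV4 → 1
13:30 end EV5 → 0
13:30 start EV1 → 1
14:35 start EV3 → 2
15:40 start EV6 → 3
15:50 end EV1 → 2
17:10 start EV7 → 3
18:35 end EV3 → 2
19:20 end EV6 → 1
21:00 end EV7 → 0
Peak is 3, at 15:40 (EV1, EV3, EV6).

3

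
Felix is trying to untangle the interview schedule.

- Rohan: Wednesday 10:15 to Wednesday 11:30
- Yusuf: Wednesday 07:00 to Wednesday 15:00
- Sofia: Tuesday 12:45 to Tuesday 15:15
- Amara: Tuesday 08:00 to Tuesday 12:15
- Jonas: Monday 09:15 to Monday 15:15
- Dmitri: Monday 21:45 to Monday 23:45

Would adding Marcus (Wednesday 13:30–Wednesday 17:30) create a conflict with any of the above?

Yes — it overlaps Yusuf

Jonas: ends Monday 15:15 at or before Marcus starts Wednesday 13:30 → clear.
Dmitri: ends Monday 23:45 at or before Marcus starts Wednesday 13:30 → clear.
Amara: ends Tuesday 12:15 at or before Marcus starts Wednesday 13:30 → clear.
Sofia: ends Tuesday 15:15 at or before Marcus starts Wednesday 13:30 → clear.
Yusuf: starts Wednesday 07:00 before Marcus ends Wednesday 17:30, and ends Wednesday 15:00 after Marcus starts Wednesday 13:30 → overlap.
Rohan: ends Wednesday 11:30 at or before Marcus starts Wednesday 13:30 → clear.
Marcus overlaps Yusuf.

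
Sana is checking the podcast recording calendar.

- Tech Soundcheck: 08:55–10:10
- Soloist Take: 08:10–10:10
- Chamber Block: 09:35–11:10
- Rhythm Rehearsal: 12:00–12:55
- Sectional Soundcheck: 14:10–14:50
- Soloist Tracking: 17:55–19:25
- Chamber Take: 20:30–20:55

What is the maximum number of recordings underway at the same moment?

3

Sort all start/end points and keep a running count:
08:10 start Soloist Take → 1
08:55 start Tech Soundcheck → 2
09:35 start Chamber Block → 3
10:10 end Soloist Take → 2
10:10 end Tech Soundcheck → 1
11:10 end Chamber Block → 0
12:00 start Rhythm Rehearsal → 1
12:55 end Rhythm Rehearsal → 0
14:10 start Sectional Soundcheck → 1
14:50 end Sectional Soundcheck → 0
17:55 start Soloist Tracking → 1
19:25 end Soloist Tracking → 0
20:30 start Chamber Take → 1
20:55 end Chamber Take → 0
Peak is 3, at 09:35 (Chamber Block, Soloist Take, Tech Soundcheck).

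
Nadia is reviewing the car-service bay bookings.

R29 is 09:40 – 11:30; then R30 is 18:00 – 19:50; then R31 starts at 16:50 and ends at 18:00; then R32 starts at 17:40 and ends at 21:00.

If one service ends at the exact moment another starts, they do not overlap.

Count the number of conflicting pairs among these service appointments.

2

Two intervals overlap when each starts before the other ends.
Sorted by start: R29, R31, R32, R30.
R31 starts after R29 ends, so R29 has no further overlaps.
R32 starts before R31 ends → R31 and R32 overlap.
R30 starts exactly when R31 ends (back-to-back, no overlap).
R30 starts before R32 ends → R32 and R30 overlap.
Overlapping pairs: R30 & R32, R31 & R32 — 2 in total.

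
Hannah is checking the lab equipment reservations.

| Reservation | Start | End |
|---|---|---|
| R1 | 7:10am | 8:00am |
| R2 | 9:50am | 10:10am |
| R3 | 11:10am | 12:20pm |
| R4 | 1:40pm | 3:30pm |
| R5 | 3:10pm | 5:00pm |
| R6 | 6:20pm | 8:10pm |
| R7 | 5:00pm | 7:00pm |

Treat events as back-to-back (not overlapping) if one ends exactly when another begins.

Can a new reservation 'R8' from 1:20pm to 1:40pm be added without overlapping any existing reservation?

Yes — the slot is free

R1: ends 8:00am at or before R8 starts 1:20pm → clear.
R2: ends 10:10am at or before R8 starts 1:20pm → clear.
R3: ends 12:20pm at or before R8 starts 1:20pm → clear.
R4: starts 1:40pm at or after R8 ends 1:40pm → clear.
R5: starts 3:10pm at or after R8 ends 1:40pm → clear.
R7: starts 5:00pm at or after R8 ends 1:40pm → clear.
R6: starts 6:20pm at or after R8 ends 1:40pm → clear.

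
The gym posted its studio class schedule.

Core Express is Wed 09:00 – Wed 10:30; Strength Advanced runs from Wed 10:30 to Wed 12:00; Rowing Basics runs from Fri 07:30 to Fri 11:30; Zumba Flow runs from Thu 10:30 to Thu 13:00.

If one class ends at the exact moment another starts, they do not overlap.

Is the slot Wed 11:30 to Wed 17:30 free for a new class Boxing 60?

Core Express: ends Wed 10:30 at or before Boxing 60 starts Wed 11:30 → clear.
Strength Advanced: starts Wed 10:30 before Boxing 60 ends Wed 17:30, and ends Wed 12:00 after Boxing 60 starts Wed 11:30 → overlap.
Zumba Flow: starts Thu 10:30 at or after Boxing 60 ends Wed 17:30 → clear.
Rowing Basics: starts Fri 07:30 at or after Boxing 60 ends Wed 17:30 → clear.
Boxing 60 overlaps Strength Advanced.

No — it overlaps Strength Advanced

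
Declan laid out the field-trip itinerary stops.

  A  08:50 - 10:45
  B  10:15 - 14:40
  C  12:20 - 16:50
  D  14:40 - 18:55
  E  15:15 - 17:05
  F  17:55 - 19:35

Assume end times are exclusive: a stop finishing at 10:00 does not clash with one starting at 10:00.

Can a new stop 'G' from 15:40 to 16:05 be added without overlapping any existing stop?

A: ends 10:45 at or before G starts 15:40 → clear.
B: ends 14:40 at or before G starts 15:40 → clear.
C: starts 12:20 before G ends 16:05, and ends 16:50 after G starts 15:40 → overlap.
D: starts 14:40 before G ends 16:05, and ends 18:55 after G starts 15:40 → overlap.
E: starts 15:15 before G ends 16:05, and ends 17:05 after G starts 15:40 → overlap.
F: starts 17:55 at or after G ends 16:05 → clear.
G overlaps C, D, E.

No — it overlaps C, D, E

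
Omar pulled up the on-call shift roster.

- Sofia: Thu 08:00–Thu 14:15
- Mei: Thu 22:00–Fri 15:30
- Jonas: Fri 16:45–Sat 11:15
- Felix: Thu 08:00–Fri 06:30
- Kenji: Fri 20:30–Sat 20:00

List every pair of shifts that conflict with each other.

Two intervals overlap when each starts before the other ends.
Sorted by start: Sofia, Felix, Mei, Jonas, Kenji.
Felix starts before Sofia ends → Sofia and Felix overlap.
Mei starts after Sofia ends — done with Sofia.
Mei starts before Felix ends → Felix and Mei overlap.
Jonas starts after Felix ends — done with Felix.
Jonas starts after Mei ends — done with Mei.
Kenji starts before Jonas ends → Jonas and Kenji overlap.

Felix & Mei, Felix & Sofia, Jonas & Kenji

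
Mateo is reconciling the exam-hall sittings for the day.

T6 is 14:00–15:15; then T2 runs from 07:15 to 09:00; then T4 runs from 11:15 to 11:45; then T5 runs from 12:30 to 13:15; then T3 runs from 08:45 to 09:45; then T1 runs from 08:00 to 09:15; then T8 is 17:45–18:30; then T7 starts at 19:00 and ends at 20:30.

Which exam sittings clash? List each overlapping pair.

T1 & T2, T1 & T3, T2 & T3

Sorted by start: T2, T1, T3, T4, T5, T6, T8, T7.
T1 starts before T2 ends → T2 and T1 overlap.
T3 starts before T2 ends → T2 and T3 overlap.
T4 starts after T2 ends; T2 is clear from here.
T3 starts before T1 ends → T1 and T3 overlap.
T4 starts after T1 ends; T1 is clear from here.
T4 starts after T3 ends; T3 is clear from here.
T5 starts after T4 ends; T4 is clear from here.
T6 starts after T5 ends; T5 is clear from here.
T8 starts after T6 ends; T6 is clear from here.
T7 starts after T8 ends.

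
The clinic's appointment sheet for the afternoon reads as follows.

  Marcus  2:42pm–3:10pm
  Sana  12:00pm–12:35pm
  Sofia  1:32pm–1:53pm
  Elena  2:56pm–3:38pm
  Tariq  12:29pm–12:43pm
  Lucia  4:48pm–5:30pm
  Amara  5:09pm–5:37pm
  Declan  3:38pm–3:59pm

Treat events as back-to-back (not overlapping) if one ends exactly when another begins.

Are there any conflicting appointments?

Sorted by start: Sana, Tariq, Sofia, Marcus, Elena, Declan, Lucia, Amara.
Tariq starts before Sana ends → Sana and Tariq overlap.
That's a conflict, so the schedule is not conflict-free.

Yes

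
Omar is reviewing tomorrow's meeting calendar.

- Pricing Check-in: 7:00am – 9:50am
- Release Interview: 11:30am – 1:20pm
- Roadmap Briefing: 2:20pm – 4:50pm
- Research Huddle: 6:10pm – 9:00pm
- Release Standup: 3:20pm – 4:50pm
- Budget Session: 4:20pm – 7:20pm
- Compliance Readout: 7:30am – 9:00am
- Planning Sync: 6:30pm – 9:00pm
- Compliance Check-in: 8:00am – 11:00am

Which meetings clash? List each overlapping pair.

Budget Session & Planning Sync, Budget Session & Release Standup, Budget Session & Research Huddle, Budget Session & Roadmap Briefing, Compliance Check-in & Compliance Readout, Compliance Check-in & Pricing Check-in, Compliance Readout & Pricing Check-in, Planning Sync & Research Huddle, Release Standup & Roadmap Briefing

Sorted by start: Pricing Check-in, Compliance Readout, Compliance Check-in, Release Interview, Roadmap Briefing, Release Standup, Budget Session, Research Huddle, Planning Sync.
Compliance Readout starts before Pricing Check-in ends → Pricing Check-in and Compliance Readout overlap.
Compliance Check-in starts before Pricing Check-in ends → Pricing Check-in and Compliance Check-in overlap.
Release Interview starts after Pricing Check-in ends, so nothing later overlaps Pricing Check-in either.
Compliance Check-in starts before Compliance Readout ends → Compliance Readout and Compliance Check-in overlap.
Release Interview starts after Compliance Readout ends, so nothing later overlaps Compliance Readout either.
Release Interview starts after Compliance Check-in ends, so nothing later overlaps Compliance Check-in either.
Roadmap Briefing starts after Release Interview ends, so nothing later overlaps Release Interview either.
Release Standup starts before Roadmap Briefing ends → Roadmap Briefing and Release Standup overlap.
Budget Session starts before Roadmap Briefing ends → Roadmap Briefing and Budget Session overlap.
Research Huddle starts after Roadmap Briefing ends, so nothing later overlaps Roadmap Briefing either.
Budget Session starts before Release Standup ends → Release Standup and Budget Session overlap.
Research Huddle starts after Release Standup ends, so nothing later overlaps Release Standup either.
Research Huddle starts before Budget Session ends → Budget Session and Research Huddle overlap.
Planning Sync starts before Budget Session ends → Budget Session and Planning Sync overlap.
Planning Sync starts before Research Huddle ends → Research Huddle and Planning Sync overlap.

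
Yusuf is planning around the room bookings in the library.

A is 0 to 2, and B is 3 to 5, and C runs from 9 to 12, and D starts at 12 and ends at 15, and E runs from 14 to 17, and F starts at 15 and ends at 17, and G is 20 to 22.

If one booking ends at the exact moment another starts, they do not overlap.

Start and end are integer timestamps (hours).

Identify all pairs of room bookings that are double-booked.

D & E, E & F

Sorted by start: A, B, C, D, E, F, G.
B starts after A ends, so nothing later overlaps A either.
C starts after B ends, so nothing later overlaps B either.
D starts exactly when C ends (back-to-back, no overlap), so nothing later overlaps C either.
E starts before D ends → D and E overlap.
F starts exactly when D ends (back-to-back, no overlap), so nothing later overlaps D either.
F starts before E ends → E and F overlap.
G starts after E ends.
G starts after F ends.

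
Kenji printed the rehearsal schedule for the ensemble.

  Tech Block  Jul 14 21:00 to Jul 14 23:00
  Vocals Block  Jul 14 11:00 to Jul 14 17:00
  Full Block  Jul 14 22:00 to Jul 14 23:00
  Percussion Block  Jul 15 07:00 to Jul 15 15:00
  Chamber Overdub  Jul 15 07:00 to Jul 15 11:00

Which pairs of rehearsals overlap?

Two intervals overlap when each starts before the other ends.
Sorted by start: Vocals Block, Tech Block, Full Block, Chamber Overdub, Percussion Block.
Tech Block starts after Vocals Block ends — done with Vocals Block.
Full Block starts before Tech Block ends → Tech Block and Full Block overlap.
Chamber Overdub starts after Tech Block ends — done with Tech Block.
Chamber Overdub starts after Full Block ends — done with Full Block.
Percussion Block starts before Chamber Overdub ends → Chamber Overdub and Percussion Block overlap.

Chamber Overdub & Percussion Block, Full Block & Tech Block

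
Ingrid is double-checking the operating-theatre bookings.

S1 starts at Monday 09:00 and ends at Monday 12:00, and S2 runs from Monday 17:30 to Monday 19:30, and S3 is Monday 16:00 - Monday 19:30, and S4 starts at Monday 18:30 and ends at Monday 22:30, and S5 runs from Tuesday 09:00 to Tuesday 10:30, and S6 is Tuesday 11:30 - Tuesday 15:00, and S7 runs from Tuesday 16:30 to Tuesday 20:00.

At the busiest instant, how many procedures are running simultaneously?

3

Sort all start/end points and keep a running count:
Monday 09:00 start S1 → 1
Monday 12:00 end S1 → 0
Monday 16:00 start S3 → 1
Monday 17:30 start S2 → 2
Monday 18:30 start S4 → 3
Monday 19:30 end S2 → 2
Monday 19:30 end S3 → 1
Monday 22:30 end S4 → 0
Tuesday 09:00 start S5 → 1
Tuesday 10:30 end S5 → 0
Tuesday 11:30 start S6 → 1
Tuesday 15:00 end S6 → 0
Tuesday 16:30 start S7 → 1
Tuesday 20:00 end S7 → 0
Peak is 3, at Monday 18:30 (S2, S3, S4).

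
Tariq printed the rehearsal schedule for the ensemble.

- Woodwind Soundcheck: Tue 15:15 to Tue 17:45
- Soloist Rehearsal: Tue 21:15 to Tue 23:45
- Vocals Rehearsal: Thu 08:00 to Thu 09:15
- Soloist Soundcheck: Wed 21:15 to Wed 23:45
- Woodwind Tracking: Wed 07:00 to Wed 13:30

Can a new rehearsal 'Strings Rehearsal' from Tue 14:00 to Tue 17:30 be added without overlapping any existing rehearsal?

No — it overlaps Woodwind Soundcheck

Woodwind Soundcheck: starts Tue 15:15 before Strings Rehearsal ends Tue 17:30, and ends Tue 17:45 after Strings Rehearsal starts Tue 14:00 → overlap.
Soloist Rehearsal: starts Tue 21:15 at or after Strings Rehearsal ends Tue 17:30 → clear.
Woodwind Tracking: starts Wed 07:00 at or after Strings Rehearsal ends Tue 17:30 → clear.
Soloist Soundcheck: starts Wed 21:15 at or after Strings Rehearsal ends Tue 17:30 → clear.
Vocals Rehearsal: starts Thu 08:00 at or after Strings Rehearsal ends Tue 17:30 → clear.
Strings Rehearsal overlaps Woodwind Soundcheck.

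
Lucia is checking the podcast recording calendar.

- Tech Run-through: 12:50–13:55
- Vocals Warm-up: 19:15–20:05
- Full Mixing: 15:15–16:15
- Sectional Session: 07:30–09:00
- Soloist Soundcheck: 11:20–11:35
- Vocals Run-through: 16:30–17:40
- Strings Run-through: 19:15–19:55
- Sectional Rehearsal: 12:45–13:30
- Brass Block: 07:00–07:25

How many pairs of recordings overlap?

2

Sorted by start: Brass Block, Sectional Session, Soloist Soundcheck, Sectional Rehearsal, Tech Run-through, Full Mixing, Vocals Run-through, Strings Run-through, Vocals Warm-up.
Sectional Session starts after Brass Block ends; Brass Block is clear from here.
Soloist Soundcheck starts after Sectional Session ends; Sectional Session is clear from here.
Sectional Rehearsal starts after Soloist Soundcheck ends; Soloist Soundcheck is clear from here.
Tech Run-through starts before Sectional Rehearsal ends → Sectional Rehearsal and Tech Run-through overlap.
Full Mixing starts after Sectional Rehearsal ends; Sectional Rehearsal is clear from here.
Full Mixing starts after Tech Run-through ends; Tech Run-through is clear from here.
Vocals Run-through starts after Full Mixing ends; Full Mixing is clear from here.
Strings Run-through starts after Vocals Run-through ends; Vocals Run-through is clear from here.
Vocals Warm-up starts before Strings Run-through ends → Strings Run-through and Vocals Warm-up overlap.
Overlapping pairs: Sectional Rehearsal & Tech Run-through, Strings Run-through & Vocals Warm-up — 2 in total.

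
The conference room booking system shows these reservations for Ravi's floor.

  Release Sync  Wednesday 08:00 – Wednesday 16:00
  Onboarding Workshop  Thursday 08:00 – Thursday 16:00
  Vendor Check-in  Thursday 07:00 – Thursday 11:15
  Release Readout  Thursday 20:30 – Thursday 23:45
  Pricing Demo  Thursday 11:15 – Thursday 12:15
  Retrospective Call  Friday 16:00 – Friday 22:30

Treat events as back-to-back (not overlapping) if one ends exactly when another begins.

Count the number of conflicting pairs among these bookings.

2

Two intervals overlap when each starts before the other ends.
Sorted by start: Release Sync, Vendor Check-in, Onboarding Workshop, Pricing Demo, Release Readout, Retrospective Call.
Vendor Check-in starts after Release Sync ends, so Release Sync has no further overlaps.
Onboarding Workshop starts before Vendor Check-in ends → Vendor Check-in and Onboarding Workshop overlap.
Pricing Demo starts exactly when Vendor Check-in ends (back-to-back, no overlap), so Vendor Check-in has no further overlaps.
Pricing Demo starts before Onboarding Workshop ends → Onboarding Workshop and Pricing Demo overlap.
Release Readout starts after Onboarding Workshop ends, so Onboarding Workshop has no further overlaps.
Release Readout starts after Pricing Demo ends, so Pricing Demo has no further overlaps.
Retrospective Call starts after Release Readout ends.
Overlapping pairs: Onboarding Workshop & Pricing Demo, Onboarding Workshop & Vendor Check-in — 2 in total.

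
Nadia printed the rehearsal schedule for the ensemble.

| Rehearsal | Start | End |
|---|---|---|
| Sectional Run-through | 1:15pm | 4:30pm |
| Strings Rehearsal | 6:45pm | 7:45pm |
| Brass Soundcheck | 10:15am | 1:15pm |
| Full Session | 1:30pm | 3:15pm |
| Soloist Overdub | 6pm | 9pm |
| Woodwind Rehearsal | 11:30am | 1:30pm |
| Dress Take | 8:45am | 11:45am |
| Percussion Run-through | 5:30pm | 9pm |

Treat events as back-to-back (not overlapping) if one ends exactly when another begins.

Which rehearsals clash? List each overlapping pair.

Brass Soundcheck & Dress Take, Brass Soundcheck & Woodwind Rehearsal, Dress Take & Woodwind Rehearsal, Full Session & Sectional Run-through, Percussion Run-through & Soloist Overdub, Percussion Run-through & Strings Rehearsal, Sectional Run-through & Woodwind Rehearsal, Soloist Overdub & Strings Rehearsal

Sorted by start: Dress Take, Brass Soundcheck, Woodwind Rehearsal, Sectional Run-through, Full Session, Percussion Run-through, Soloist Overdub, Strings Rehearsal.
Brass Soundcheck starts before Dress Take ends → Dress Take and Brass Soundcheck overlap.
Woodwind Rehearsal starts before Dress Take ends → Dress Take and Woodwind Rehearsal overlap.
Sectional Run-through starts after Dress Take ends — done with Dress Take.
Woodwind Rehearsal starts before Brass Soundcheck ends → Brass Soundcheck and Woodwind Rehearsal overlap.
Sectional Run-through starts exactly when Brass Soundcheck ends (back-to-back, no overlap) — done with Brass Soundcheck.
Sectional Run-through starts before Woodwind Rehearsal ends → Woodwind Rehearsal and Sectional Run-through overlap.
Full Session starts exactly when Woodwind Rehearsal ends (back-to-back, no overlap) — done with Woodwind Rehearsal.
Full Session starts before Sectional Run-through ends → Sectional Run-through and Full Session overlap.
Percussion Run-through starts after Sectional Run-through ends — done with Sectional Run-through.
Percussion Run-through starts after Full Session ends — done with Full Session.
Soloist Overdub starts before Percussion Run-through ends → Percussion Run-through and Soloist Overdub overlap.
Strings Rehearsal starts before Percussion Run-through ends → Percussion Run-through and Strings Rehearsal overlap.
Strings Rehearsal starts before Soloist Overdub ends → Soloist Overdub and Strings Rehearsal overlap.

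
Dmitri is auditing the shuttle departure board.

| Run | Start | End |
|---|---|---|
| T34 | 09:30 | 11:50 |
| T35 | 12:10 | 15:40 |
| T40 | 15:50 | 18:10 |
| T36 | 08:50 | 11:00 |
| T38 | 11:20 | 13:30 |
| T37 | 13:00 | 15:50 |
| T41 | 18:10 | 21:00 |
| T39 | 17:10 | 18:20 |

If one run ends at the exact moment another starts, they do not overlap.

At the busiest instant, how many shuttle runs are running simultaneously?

Sort all start/end points and keep a running count:
08:50 start T36 → 1
09:30 start T34 → 2
11:00 end T36 → 1
11:20 start T38 → 2
11:50 end T34 → 1
12:10 start T35 → 2
13:00 start T37 → 3
13:30 end T38 → 2
15:40 end T35 → 1
15:50 end T37 → 0
15:50 start T40 → 1
17:10 start T39 → 2
18:10 end T40 → 1
18:10 start T41 → 2
18:20 end T39 → 1
21:00 end T41 → 0
Peak is 3, at 13:00 (T35, T37, T38).

3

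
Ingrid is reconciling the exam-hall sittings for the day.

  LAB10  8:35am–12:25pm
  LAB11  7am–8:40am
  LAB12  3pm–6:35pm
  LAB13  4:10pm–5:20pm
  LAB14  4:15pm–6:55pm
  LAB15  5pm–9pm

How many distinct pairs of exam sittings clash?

7

Check each pair: they overlap iff neither finishes before the other starts.
Sorted by start: LAB11, LAB10, LAB12, LAB13, LAB14, LAB15.
LAB10 starts before LAB11 ends → LAB11 and LAB10 overlap.
LAB12 starts after LAB11 ends, so LAB11 has no further overlaps.
LAB12 starts after LAB10 ends, so LAB10 has no further overlaps.
LAB13 starts before LAB12 ends → LAB12 and LAB13 overlap.
LAB14 starts before LAB12 ends → LAB12 and LAB14 overlap.
LAB15 starts before LAB12 ends → LAB12 and LAB15 overlap.
LAB14 starts before LAB13 ends → LAB13 and LAB14 overlap.
LAB15 starts before LAB13 ends → LAB13 and LAB15 overlap.
LAB15 starts before LAB14 ends → LAB14 and LAB15 overlap.
Overlapping pairs: LAB10 & LAB11, LAB12 & LAB13, LAB12 & LAB14, LAB12 & LAB15, LAB13 & LAB14, LAB13 & LAB15, LAB14 & LAB15 — 7 in total.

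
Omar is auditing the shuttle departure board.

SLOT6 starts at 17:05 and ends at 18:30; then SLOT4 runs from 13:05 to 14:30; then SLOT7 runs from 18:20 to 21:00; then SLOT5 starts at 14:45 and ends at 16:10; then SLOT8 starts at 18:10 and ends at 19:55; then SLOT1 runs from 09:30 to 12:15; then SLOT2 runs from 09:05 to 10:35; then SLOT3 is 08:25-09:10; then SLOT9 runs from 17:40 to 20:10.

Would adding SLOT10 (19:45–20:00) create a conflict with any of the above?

SLOT3: ends 09:10 at or before SLOT10 starts 19:45 → clear.
SLOT2: ends 10:35 at or before SLOT10 starts 19:45 → clear.
SLOT1: ends 12:15 at or before SLOT10 starts 19:45 → clear.
SLOT4: ends 14:30 at or before SLOT10 starts 19:45 → clear.
SLOT5: ends 16:10 at or before SLOT10 starts 19:45 → clear.
SLOT6: ends 18:30 at or before SLOT10 starts 19:45 → clear.
SLOT9: starts 17:40 before SLOT10 ends 20:00, and ends 20:10 after SLOT10 starts 19:45 → overlap.
SLOT8: starts 18:10 before SLOT10 ends 20:00, and ends 19:55 after SLOT10 starts 19:45 → overlap.
SLOT7: starts 18:20 before SLOT10 ends 20:00, and ends 21:00 after SLOT10 starts 19:45 → overlap.
SLOT10 overlaps SLOT7, SLOT8, SLOT9.

Yes — it overlaps SLOT7, SLOT8, SLOT9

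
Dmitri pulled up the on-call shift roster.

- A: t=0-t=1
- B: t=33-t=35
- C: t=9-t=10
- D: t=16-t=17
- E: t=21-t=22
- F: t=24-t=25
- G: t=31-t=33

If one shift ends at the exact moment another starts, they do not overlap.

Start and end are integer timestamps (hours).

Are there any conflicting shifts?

No

Check each pair: they overlap iff neither finishes before the other starts.
Sorted by start: A, C, D, E, F, G, B.
C starts after A ends — done with A.
D starts after C ends — done with C.
E starts after D ends — done with D.
F starts after E ends — done with E.
G starts after F ends — done with F.
B starts exactly when G ends (back-to-back, no overlap).
Every pair is clear; the schedule has no overlaps.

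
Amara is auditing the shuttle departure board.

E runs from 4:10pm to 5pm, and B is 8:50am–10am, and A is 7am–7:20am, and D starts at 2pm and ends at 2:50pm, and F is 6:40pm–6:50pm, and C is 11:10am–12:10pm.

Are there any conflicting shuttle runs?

No

Check each pair: they overlap iff neither finishes before the other starts.
Sorted by start: A, B, C, D, E, F.
B starts after A ends, so nothing later overlaps A either.
C starts after B ends, so nothing later overlaps B either.
D starts after C ends, so nothing later overlaps C either.
E starts after D ends, so nothing later overlaps D either.
F starts after E ends.
Every pair is clear; the schedule has no overlaps.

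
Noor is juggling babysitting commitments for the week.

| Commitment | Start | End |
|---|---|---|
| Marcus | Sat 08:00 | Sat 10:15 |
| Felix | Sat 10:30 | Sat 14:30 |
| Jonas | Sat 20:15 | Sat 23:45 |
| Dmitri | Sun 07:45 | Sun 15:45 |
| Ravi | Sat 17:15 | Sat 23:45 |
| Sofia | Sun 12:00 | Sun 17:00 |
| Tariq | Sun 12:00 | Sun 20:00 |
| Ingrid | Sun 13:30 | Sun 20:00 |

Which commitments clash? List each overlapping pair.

Dmitri & Ingrid, Dmitri & Sofia, Dmitri & Tariq, Ingrid & Sofia, Ingrid & Tariq, Jonas & Ravi, Sofia & Tariq

Sorted by start: Marcus, Felix, Ravi, Jonas, Dmitri, Sofia, Tariq, Ingrid.
Felix starts after Marcus ends — done with Marcus.
Ravi starts after Felix ends — done with Felix.
Jonas starts before Ravi ends → Ravi and Jonas overlap.
Dmitri starts after Ravi ends — done with Ravi.
Dmitri starts after Jonas ends — done with Jonas.
Sofia starts before Dmitri ends → Dmitri and Sofia overlap.
Tariq starts before Dmitri ends → Dmitri and Tariq overlap.
Ingrid starts before Dmitri ends → Dmitri and Ingrid overlap.
Tariq starts before Sofia ends → Sofia and Tariq overlap.
Ingrid starts before Sofia ends → Sofia and Ingrid overlap.
Ingrid starts before Tariq ends → Tariq and Ingrid overlap.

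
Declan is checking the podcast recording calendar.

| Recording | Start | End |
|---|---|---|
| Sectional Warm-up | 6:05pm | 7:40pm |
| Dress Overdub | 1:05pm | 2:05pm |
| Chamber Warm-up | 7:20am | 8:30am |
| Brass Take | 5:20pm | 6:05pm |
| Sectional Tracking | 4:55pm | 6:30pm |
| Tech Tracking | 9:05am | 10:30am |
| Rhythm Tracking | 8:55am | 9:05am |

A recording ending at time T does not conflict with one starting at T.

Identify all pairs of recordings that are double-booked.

Brass Take & Sectional Tracking, Sectional Tracking & Sectional Warm-up

Sorted by start: Chamber Warm-up, Rhythm Tracking, Tech Tracking, Dress Overdub, Sectional Tracking, Brass Take, Sectional Warm-up.
Rhythm Tracking starts after Chamber Warm-up ends; Chamber Warm-up is clear from here.
Tech Tracking starts exactly when Rhythm Tracking ends (back-to-back, no overlap); Rhythm Tracking is clear from here.
Dress Overdub starts after Tech Tracking ends; Tech Tracking is clear from here.
Sectional Tracking starts after Dress Overdub ends; Dress Overdub is clear from here.
Brass Take starts before Sectional Tracking ends → Sectional Tracking and Brass Take overlap.
Sectional Warm-up starts before Sectional Tracking ends → Sectional Tracking and Sectional Warm-up overlap.
Sectional Warm-up starts exactly when Brass Take ends (back-to-back, no overlap).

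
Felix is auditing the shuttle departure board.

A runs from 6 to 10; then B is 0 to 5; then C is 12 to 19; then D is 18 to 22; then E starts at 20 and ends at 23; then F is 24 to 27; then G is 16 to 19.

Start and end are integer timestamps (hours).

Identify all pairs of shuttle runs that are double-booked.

C & D, C & G, D & E, D & G

Sorted by start: B, A, C, G, D, E, F.
A starts after B ends; B is clear from here.
C starts after A ends; A is clear from here.
G starts before C ends → C and G overlap.
D starts before C ends → C and D overlap.
E starts after C ends; C is clear from here.
D starts before G ends → G and D overlap.
E starts after G ends; G is clear from here.
E starts before D ends → D and E overlap.
F starts after D ends.
F starts after E ends.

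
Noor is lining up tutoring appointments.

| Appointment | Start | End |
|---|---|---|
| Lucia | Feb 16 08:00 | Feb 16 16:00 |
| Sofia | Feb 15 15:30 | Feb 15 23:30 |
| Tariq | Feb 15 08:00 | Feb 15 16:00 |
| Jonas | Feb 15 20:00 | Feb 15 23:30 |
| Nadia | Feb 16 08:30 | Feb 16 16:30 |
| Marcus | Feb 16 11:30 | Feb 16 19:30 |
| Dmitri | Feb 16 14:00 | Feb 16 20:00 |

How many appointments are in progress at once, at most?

4

Walk through starts and ends in time order (an end at T is processed before a start at T):
Feb 15 08:00 start Tariq → 1
Feb 15 15:30 start Sofia → 2
Feb 15 16:00 end Tariq → 1
Feb 15 20:00 start Jonas → 2
Feb 15 23:30 end Jonas → 1
Feb 15 23:30 end Sofia → 0
Feb 16 08:00 start Lucia → 1
Feb 16 08:30 start Nadia → 2
Feb 16 11:30 start Marcus → 3
Feb 16 14:00 start Dmitri → 4
Feb 16 16:00 end Lucia → 3
Feb 16 16:30 end Nadia → 2
Feb 16 19:30 end Marcus → 1
Feb 16 20:00 end Dmitri → 0
Peak is 4, at Feb 16 14:00 (Dmitri, Lucia, Marcus, Nadia).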